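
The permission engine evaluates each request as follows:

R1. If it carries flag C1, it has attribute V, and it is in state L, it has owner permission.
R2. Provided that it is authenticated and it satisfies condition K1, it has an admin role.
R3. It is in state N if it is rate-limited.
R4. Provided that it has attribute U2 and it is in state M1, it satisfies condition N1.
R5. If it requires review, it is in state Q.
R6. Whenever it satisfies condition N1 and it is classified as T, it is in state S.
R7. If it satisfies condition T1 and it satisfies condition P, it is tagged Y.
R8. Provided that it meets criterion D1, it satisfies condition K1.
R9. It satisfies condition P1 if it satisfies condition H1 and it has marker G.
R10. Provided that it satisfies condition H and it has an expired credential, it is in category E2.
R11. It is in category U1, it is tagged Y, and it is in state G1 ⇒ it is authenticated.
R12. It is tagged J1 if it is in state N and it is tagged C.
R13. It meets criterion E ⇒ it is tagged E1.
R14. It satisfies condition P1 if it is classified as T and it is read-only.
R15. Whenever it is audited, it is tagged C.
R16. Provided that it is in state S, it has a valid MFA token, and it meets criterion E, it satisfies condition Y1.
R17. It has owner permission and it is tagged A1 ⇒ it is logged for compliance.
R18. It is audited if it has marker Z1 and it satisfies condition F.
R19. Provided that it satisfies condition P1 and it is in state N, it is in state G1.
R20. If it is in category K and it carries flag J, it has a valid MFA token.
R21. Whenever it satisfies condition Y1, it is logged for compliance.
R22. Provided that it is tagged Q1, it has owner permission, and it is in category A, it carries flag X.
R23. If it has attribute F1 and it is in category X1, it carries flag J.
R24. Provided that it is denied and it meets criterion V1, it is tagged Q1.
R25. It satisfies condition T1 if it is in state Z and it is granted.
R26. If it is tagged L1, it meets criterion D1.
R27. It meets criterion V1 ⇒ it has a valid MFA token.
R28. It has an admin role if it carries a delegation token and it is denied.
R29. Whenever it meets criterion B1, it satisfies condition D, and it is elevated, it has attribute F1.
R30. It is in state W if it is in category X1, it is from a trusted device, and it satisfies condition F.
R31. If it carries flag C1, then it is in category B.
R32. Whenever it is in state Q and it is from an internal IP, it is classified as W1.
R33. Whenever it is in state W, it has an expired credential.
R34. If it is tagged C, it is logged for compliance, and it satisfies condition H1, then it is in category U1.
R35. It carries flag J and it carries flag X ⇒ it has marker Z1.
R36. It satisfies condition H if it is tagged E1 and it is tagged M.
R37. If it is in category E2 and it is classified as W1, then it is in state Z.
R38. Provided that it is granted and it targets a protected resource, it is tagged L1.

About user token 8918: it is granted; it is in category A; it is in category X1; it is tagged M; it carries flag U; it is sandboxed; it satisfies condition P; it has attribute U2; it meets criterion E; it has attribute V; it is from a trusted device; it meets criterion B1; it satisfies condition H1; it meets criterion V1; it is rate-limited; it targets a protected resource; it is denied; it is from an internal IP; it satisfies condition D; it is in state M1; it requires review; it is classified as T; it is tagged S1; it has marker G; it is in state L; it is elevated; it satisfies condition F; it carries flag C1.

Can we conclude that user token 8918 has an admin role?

By R1 (it carries flag C1, it has attribute V, it is in state L): it has owner permission.
By R3 (it is rate-limited): it is in state N.
By R4 (it has attribute U2, it is in state M1): it satisfies condition N1.
By R5 (it requires review): it is in state Q.
By R6 (it satisfies condition N1, it is classified as T): it is in state S.
By R9 (it satisfies condition H1, it has marker G): it satisfies condition P1.
By R13 (it meets criterion E): it is tagged E1.
By R19 (it satisfies condition P1, it is in state N): it is in state G1.
By R24 (it is denied, it meets criterion V1): it is tagged Q1.
By R27 (it meets criterion V1): it has a valid MFA token.
By R29 (it meets criterion B1, it satisfies condition D, it is elevated): it has attribute F1.
By R30 (it is in category X1, it is from a trusted device, it satisfies condition F): it is in state W.
By R32 (it is in state Q, it is from an internal IP): it is classified as W1.
By R33 (it is in state W): it has an expired credential.
By R36 (it is tagged E1, it is tagged M): it satisfies condition H.
By R38 (it is granted, it targets a protected resource): it is tagged L1.
By R10 (it satisfies condition H, it has an expired credential): it is in category E2.
By R16 (it is in state S, it has a valid MFA token, it meets criterion E): it satisfies condition Y1.
By R21 (it satisfies condition Y1): it is logged for compliance.
By R22 (it is tagged Q1, it has owner permission, it is in category A): it carries flag X.
By R23 (it has attribute F1, it is in category X1): it carries flag J.
By R26 (it is tagged L1): it meets criterion D1.
By R35 (it carries flag J, it carries flag X): it has marker Z1.
By R37 (it is in category E2, it is classified as W1): it is in state Z.
By R8 (it meets criterion D1): it satisfies condition K1.
By R18 (it has marker Z1, it satisfies condition F): it is audited.
By R25 (it is in state Z, it is granted): it satisfies condition T1.
By R7 (it satisfies condition T1, it satisfies condition P): it is tagged Y.
By R15 (it is audited): it is tagged C.
By R34 (it is tagged C, it is logged for compliance, it satisfies condition H1): it is in category U1.
By R11 (it is in category U1, it is tagged Y, it is in state G1): it is authenticated.
By R2 (it is authenticated, it satisfies condition K1): it has an admin role.

Yes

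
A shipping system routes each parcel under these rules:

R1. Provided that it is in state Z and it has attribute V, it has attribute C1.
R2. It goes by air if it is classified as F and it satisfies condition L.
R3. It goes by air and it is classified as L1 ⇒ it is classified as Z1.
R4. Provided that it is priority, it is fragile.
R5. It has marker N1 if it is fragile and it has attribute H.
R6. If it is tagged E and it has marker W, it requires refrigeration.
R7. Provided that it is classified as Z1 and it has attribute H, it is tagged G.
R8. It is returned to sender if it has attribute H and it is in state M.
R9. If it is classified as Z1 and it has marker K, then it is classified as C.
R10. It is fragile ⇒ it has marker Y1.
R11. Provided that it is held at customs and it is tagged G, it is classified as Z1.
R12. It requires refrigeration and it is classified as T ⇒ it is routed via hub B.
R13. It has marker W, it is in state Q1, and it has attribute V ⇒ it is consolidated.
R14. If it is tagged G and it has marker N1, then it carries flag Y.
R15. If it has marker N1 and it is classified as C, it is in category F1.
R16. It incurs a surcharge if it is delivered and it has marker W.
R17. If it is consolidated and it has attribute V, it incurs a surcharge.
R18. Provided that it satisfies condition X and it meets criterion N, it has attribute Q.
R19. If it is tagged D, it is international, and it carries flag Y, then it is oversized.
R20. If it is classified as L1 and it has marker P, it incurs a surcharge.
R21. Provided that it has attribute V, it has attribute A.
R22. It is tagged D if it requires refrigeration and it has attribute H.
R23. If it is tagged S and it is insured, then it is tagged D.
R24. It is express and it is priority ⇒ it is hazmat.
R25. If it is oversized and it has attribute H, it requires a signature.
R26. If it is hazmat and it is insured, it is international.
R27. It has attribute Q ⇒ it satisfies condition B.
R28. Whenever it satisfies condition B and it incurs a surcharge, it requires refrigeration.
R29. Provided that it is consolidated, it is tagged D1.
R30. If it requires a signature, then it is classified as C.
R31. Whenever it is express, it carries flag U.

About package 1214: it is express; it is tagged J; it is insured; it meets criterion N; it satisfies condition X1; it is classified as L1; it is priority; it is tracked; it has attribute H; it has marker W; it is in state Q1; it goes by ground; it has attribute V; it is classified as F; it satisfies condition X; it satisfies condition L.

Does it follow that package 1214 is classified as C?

Yes

By R2 (it is classified as F, it satisfies condition L): it goes by air.
By R3 (it goes by air, it is classified as L1): it is classified as Z1.
By R4 (it is priority): it is fragile.
By R5 (it is fragile, it has attribute H): it has marker N1.
By R7 (it is classified as Z1, it has attribute H): it is tagged G.
By R13 (it has marker W, it is in state Q1, it has attribute V): it is consolidated.
By R14 (it is tagged G, it has marker N1): it carries flag Y.
By R17 (it is consolidated, it has attribute V): it incurs a surcharge.
By R18 (it satisfies condition X, it meets criterion N): it has attribute Q.
By R24 (it is express, it is priority): it is hazmat.
By R26 (it is hazmat, it is insured): it is international.
By R27 (it has attribute Q): it satisfies condition B.
By R28 (it satisfies condition B, it incurs a surcharge): it requires refrigeration.
By R22 (it requires refrigeration, it has attribute H): it is tagged D.
By R19 (it is tagged D, it is international, it carries flag Y): it is oversized.
By R25 (it is oversized, it has attribute H): it requires a signature.
By R30 (it requires a signature): it is classified as C.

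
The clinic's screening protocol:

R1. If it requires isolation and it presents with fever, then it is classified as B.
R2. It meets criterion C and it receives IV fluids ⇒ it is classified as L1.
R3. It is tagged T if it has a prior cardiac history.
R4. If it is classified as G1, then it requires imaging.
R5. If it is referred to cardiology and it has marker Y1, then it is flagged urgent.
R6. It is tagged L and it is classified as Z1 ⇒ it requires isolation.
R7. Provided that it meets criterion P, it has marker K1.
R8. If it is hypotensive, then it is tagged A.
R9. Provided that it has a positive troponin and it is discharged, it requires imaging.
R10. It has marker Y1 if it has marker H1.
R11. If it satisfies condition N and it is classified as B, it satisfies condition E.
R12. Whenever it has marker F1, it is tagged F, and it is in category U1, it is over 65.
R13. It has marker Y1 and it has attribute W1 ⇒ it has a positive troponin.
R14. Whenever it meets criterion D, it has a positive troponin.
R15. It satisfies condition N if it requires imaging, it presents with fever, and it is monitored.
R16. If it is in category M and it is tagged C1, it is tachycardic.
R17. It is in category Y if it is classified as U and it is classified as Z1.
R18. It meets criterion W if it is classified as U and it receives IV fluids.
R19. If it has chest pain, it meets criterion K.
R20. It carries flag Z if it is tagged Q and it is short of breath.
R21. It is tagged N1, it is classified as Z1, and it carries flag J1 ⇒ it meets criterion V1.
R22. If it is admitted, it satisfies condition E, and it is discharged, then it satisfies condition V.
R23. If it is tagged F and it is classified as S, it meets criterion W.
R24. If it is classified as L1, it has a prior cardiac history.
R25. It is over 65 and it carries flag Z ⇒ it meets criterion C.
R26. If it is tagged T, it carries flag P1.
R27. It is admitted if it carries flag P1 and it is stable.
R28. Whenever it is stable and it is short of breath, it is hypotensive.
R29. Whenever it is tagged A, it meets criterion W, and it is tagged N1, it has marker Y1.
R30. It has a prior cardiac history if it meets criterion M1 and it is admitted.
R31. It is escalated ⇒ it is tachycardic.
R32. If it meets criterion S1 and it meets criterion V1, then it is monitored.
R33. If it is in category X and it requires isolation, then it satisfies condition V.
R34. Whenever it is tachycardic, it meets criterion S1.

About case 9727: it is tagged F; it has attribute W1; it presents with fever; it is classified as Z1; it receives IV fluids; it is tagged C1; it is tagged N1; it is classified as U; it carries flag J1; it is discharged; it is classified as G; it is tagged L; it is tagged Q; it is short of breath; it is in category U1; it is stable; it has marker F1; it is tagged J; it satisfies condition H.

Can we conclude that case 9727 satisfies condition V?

Forward chaining from the given facts derives: requires isolation, is over 65, is in category Y, meets criterion W, carries flag Z, meets criterion V1, meets criterion C, is hypotensive, is classified as B, is classified as L1, is tagged A, has a prior cardiac history, has marker Y1, is tagged T, has a positive troponin, carries flag P1, is admitted, requires imaging.
Rules concluding "it satisfies condition V": R22 needs "it satisfies condition E"; R33 needs "it is in category X" — none of these are established.

No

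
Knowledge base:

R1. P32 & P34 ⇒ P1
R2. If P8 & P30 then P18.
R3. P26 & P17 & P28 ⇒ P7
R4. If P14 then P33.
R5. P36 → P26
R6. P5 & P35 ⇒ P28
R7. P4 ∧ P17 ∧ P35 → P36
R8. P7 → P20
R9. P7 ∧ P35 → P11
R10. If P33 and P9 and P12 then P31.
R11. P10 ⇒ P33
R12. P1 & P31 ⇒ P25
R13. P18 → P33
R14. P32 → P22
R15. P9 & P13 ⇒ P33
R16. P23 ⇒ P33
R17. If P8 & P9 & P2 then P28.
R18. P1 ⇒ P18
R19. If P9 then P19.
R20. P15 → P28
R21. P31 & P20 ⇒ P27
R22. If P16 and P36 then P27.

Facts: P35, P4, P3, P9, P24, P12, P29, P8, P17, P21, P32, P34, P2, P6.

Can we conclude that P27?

Yes

P1  (by R1: P32, P34)
P36  (by R7: P4, P17, P35)
P28  (by R17: P8, P9, P2)
P18  (by R18: P1)
P26  (by R5: P36)
P33  (by R13: P18)
P7  (by R3: P26, P17, P28)
P20  (by R8: P7)
P31  (by R10: P33, P9, P12)
P27  (by R21: P31, P20)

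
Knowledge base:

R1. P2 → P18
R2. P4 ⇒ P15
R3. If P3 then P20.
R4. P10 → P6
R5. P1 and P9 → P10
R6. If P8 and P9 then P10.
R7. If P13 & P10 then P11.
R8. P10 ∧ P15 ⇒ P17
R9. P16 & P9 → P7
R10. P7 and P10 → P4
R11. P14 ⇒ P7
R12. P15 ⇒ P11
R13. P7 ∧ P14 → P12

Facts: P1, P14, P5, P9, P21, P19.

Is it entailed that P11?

Yes

P10  (by R5: P1, P9)
P7  (by R11: P14)
P4  (by R10: P7, P10)
P15  (by R2: P4)
P11  (by R12: P15)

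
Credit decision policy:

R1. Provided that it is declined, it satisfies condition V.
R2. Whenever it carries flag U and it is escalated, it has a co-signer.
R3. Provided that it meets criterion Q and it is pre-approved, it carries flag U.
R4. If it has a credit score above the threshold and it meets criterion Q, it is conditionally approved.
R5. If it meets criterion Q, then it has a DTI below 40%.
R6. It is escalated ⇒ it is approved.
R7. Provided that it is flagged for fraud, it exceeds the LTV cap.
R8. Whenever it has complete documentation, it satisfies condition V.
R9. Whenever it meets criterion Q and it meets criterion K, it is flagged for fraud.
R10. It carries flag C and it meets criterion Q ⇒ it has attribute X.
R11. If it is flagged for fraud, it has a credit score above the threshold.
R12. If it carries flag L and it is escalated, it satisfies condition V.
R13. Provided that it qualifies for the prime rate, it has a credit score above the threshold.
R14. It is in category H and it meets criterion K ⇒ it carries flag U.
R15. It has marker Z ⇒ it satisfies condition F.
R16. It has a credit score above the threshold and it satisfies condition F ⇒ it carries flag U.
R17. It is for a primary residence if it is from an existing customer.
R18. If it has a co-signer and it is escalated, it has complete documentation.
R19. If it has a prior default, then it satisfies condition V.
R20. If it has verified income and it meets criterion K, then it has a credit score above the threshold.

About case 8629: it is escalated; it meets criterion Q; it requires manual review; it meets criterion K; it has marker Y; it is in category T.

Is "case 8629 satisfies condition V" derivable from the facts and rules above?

Forward chaining from the given facts derives: has a DTI below 40%, is approved, is flagged for fraud, has a credit score above the threshold, is conditionally approved, exceeds the LTV cap.
Rules concluding "it satisfies condition V": R1 needs "it is declined"; R8 needs "it has complete documentation"; R12 needs "it carries flag L"; R19 needs "it has a prior default" — none of these are established.

No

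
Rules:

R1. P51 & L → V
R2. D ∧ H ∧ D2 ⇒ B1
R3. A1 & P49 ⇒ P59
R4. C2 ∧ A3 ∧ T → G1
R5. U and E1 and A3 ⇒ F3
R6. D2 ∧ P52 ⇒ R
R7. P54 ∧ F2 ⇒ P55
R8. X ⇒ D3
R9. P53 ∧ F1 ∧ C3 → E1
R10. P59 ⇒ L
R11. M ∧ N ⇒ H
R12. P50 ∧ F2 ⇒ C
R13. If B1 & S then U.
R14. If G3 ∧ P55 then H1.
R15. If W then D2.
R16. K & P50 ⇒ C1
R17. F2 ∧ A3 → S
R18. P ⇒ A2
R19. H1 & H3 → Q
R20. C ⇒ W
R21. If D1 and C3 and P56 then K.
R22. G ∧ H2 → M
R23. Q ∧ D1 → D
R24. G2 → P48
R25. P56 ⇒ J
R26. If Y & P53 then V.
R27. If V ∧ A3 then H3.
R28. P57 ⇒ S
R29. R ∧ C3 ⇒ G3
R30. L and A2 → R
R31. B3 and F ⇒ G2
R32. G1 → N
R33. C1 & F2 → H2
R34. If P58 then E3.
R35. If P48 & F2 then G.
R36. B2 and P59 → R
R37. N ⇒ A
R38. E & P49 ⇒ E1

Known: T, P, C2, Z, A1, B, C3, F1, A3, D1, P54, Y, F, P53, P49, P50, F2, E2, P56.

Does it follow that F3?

No

Forward chaining from the given facts derives: P59, G1, P55, E1, L, C, S, A2, W, K, J, V, H3, R, N, A, D2, C1, G3, H2, H1, Q, D.
The only rule concluding F3 is R5, which needs U; that is never established.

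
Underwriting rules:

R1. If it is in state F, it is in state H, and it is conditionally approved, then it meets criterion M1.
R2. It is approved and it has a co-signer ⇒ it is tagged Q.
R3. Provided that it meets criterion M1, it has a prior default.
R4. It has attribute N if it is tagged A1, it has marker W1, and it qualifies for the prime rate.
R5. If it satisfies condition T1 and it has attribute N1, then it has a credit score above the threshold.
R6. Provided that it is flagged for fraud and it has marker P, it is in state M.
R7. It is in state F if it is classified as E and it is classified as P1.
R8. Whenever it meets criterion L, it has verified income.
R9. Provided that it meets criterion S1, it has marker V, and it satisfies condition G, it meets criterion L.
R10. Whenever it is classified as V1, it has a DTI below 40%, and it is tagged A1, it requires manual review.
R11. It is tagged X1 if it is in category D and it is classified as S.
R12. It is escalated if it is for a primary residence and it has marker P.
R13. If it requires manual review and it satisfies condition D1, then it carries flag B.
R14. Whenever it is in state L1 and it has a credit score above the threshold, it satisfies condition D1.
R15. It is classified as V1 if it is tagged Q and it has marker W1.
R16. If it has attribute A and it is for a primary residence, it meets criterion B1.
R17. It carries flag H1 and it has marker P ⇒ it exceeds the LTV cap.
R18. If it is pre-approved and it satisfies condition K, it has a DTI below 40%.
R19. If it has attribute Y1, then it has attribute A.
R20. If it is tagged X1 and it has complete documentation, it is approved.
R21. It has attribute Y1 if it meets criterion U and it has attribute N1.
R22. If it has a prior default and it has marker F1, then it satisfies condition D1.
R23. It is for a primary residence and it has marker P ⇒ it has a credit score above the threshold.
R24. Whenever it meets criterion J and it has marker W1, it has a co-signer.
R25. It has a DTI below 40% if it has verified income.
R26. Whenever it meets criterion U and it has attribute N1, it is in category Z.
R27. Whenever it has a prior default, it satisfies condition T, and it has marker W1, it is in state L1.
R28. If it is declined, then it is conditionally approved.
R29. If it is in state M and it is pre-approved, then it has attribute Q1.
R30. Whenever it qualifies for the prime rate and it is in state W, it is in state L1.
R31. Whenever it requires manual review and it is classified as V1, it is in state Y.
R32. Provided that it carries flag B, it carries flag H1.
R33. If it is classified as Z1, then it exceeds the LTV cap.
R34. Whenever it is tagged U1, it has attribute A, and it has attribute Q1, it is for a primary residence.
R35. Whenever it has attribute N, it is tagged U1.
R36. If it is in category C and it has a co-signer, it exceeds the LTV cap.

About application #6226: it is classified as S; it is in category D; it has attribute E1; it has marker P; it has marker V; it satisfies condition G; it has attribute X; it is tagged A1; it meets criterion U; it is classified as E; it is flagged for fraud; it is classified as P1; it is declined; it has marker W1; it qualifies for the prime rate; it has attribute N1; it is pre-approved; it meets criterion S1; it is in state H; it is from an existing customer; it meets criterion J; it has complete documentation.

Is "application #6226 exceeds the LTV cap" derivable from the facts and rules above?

Forward chaining from the given facts derives: has attribute N, is in state M, is in state F, meets criterion L, is tagged X1, is approved, has attribute Y1, has a co-signer, is in category Z, is conditionally approved, has attribute Q1, is tagged U1, meets criterion M1, is tagged Q, has a prior default, has verified income, is classified as V1, has attribute A, has a DTI below 40%, is for a primary residence, requires manual review, is escalated, meets criterion B1, has a credit score above the threshold, is in state Y.
Rules concluding "it exceeds the LTV cap": R17 needs "it carries flag H1"; R33 needs "it is classified as Z1"; R36 needs "it is in category C" — none of these are established.

No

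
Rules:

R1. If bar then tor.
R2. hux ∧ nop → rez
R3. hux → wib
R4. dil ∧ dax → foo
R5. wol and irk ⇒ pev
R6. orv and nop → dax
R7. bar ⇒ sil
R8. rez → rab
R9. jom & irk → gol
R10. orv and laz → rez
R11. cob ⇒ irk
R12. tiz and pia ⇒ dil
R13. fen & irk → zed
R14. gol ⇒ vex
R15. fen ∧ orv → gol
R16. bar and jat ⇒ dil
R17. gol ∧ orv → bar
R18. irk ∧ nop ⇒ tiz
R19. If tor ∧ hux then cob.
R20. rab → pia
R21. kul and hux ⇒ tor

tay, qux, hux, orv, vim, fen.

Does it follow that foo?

No

Forward chaining from the given facts derives: wib, gol, bar, tor, sil, vex, cob, irk, zed.
The only rule concluding foo is R4, which needs dil; that is never established.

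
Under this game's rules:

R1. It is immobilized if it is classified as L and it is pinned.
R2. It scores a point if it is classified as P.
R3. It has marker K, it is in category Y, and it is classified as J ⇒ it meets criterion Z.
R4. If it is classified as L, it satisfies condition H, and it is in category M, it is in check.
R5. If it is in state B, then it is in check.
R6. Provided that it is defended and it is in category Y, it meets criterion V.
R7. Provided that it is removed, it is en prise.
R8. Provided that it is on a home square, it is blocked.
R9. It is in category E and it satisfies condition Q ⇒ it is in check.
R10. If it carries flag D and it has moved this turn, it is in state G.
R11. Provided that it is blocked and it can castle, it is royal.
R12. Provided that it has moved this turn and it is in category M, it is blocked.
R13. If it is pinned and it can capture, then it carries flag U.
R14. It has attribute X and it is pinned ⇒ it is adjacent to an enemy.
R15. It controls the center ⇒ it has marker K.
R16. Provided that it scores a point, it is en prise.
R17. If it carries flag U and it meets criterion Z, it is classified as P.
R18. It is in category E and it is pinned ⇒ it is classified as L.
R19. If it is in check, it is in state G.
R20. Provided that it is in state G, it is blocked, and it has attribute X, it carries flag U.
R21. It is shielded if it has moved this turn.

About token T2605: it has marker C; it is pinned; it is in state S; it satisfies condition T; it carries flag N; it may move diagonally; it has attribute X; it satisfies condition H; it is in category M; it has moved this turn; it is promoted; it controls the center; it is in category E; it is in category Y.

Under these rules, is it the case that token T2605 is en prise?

Forward chaining from the given facts derives: is blocked, is adjacent to an enemy, has marker K, is classified as L, is shielded, is immobilized, is in check, is in state G, carries flag U.
Rules concluding "it is en prise": R7 needs "it is removed"; R16 needs "it scores a point" — none of these are established.

No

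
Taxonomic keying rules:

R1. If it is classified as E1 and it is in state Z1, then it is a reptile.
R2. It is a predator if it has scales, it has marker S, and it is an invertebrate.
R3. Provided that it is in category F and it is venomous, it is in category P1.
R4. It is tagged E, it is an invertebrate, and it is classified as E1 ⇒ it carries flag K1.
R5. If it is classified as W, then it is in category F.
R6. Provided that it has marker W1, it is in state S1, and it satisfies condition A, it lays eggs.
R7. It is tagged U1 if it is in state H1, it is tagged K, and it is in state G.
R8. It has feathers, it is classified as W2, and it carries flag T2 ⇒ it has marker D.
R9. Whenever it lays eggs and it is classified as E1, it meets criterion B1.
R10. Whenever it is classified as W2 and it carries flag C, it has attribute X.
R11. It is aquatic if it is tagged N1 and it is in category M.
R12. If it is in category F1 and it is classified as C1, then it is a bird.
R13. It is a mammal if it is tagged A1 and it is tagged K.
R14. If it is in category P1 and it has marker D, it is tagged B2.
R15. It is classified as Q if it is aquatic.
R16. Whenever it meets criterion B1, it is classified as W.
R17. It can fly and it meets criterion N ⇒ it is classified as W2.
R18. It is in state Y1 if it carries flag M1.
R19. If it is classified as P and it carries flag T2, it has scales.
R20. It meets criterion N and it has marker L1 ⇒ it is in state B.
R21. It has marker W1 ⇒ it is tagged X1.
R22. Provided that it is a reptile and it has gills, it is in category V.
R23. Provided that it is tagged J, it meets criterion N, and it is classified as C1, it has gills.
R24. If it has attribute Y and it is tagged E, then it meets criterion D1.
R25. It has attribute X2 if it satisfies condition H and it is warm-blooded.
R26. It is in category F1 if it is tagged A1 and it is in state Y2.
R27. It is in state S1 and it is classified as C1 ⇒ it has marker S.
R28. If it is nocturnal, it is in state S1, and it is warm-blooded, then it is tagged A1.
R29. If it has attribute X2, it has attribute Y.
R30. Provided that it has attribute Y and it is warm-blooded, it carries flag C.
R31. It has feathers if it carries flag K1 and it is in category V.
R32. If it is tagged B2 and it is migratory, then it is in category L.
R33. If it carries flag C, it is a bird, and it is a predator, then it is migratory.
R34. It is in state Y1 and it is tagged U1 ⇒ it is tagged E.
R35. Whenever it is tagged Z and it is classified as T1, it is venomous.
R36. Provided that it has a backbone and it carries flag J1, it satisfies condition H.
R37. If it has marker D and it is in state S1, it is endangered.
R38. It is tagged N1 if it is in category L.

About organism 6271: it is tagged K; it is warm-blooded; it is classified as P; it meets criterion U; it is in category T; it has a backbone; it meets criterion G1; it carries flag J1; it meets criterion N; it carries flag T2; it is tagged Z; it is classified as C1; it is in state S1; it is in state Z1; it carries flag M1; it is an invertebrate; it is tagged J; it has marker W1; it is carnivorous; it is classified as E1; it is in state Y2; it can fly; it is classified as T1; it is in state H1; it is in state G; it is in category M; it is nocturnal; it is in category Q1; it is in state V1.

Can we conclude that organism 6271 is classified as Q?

No

Forward chaining from the given facts derives: is a reptile, is tagged U1, is classified as W2, is in state Y1, has scales, is tagged X1, has gills, has marker S, is tagged A1, is tagged E, is venomous, satisfies condition H, is a predator, carries flag K1, is a mammal, is in category V, has attribute X2, is in category F1, has attribute Y, carries flag C, has feathers, has marker D, has attribute X, is a bird, meets criterion D1, is migratory, is endangered.
The only rule concluding "it is classified as Q" is R15, which needs "it is aquatic"; that is never established.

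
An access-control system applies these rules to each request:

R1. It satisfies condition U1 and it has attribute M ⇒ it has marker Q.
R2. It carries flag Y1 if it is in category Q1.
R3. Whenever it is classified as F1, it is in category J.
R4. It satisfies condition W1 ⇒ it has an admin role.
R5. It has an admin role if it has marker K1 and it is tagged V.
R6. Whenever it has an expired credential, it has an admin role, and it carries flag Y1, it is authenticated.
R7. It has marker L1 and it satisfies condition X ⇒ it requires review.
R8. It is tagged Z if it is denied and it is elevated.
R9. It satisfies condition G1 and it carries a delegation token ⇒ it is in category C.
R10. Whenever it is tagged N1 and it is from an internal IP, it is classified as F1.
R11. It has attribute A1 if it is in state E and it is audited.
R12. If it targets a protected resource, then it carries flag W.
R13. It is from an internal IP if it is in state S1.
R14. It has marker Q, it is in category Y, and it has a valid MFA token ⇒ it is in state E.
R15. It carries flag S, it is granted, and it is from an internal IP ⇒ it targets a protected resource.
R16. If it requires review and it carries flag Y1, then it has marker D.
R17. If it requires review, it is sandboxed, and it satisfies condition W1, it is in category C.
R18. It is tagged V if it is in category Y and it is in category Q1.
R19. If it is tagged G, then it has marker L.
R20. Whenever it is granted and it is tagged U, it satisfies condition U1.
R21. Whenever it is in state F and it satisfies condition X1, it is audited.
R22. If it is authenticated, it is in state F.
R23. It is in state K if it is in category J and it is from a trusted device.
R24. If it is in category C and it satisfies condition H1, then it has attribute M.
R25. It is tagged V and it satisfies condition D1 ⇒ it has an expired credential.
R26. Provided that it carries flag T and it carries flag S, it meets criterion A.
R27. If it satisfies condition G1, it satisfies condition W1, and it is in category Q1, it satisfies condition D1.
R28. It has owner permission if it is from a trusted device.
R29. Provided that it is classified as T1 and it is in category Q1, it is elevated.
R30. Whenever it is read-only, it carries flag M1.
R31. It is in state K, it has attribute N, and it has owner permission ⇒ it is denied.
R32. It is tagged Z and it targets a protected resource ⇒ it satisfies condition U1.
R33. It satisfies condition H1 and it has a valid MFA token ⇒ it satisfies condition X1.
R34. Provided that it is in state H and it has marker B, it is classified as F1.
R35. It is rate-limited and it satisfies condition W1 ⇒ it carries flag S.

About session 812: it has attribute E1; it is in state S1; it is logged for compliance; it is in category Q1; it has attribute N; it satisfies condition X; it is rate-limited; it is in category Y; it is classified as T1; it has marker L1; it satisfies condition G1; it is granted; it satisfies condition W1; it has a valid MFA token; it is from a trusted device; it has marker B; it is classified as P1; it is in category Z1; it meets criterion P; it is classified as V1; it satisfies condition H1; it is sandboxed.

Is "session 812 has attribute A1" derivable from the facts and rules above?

Forward chaining from the given facts derives: carries flag Y1, has an admin role, requires review, is from an internal IP, has marker D, is in category C, is tagged V, has attribute M, satisfies condition D1, has owner permission, is elevated, satisfies condition X1, carries flag S, targets a protected resource, has an expired credential, is authenticated, carries flag W, is in state F, is audited.
The only rule concluding "it has attribute A1" is R11, which needs "it is in state E"; that is never established.

No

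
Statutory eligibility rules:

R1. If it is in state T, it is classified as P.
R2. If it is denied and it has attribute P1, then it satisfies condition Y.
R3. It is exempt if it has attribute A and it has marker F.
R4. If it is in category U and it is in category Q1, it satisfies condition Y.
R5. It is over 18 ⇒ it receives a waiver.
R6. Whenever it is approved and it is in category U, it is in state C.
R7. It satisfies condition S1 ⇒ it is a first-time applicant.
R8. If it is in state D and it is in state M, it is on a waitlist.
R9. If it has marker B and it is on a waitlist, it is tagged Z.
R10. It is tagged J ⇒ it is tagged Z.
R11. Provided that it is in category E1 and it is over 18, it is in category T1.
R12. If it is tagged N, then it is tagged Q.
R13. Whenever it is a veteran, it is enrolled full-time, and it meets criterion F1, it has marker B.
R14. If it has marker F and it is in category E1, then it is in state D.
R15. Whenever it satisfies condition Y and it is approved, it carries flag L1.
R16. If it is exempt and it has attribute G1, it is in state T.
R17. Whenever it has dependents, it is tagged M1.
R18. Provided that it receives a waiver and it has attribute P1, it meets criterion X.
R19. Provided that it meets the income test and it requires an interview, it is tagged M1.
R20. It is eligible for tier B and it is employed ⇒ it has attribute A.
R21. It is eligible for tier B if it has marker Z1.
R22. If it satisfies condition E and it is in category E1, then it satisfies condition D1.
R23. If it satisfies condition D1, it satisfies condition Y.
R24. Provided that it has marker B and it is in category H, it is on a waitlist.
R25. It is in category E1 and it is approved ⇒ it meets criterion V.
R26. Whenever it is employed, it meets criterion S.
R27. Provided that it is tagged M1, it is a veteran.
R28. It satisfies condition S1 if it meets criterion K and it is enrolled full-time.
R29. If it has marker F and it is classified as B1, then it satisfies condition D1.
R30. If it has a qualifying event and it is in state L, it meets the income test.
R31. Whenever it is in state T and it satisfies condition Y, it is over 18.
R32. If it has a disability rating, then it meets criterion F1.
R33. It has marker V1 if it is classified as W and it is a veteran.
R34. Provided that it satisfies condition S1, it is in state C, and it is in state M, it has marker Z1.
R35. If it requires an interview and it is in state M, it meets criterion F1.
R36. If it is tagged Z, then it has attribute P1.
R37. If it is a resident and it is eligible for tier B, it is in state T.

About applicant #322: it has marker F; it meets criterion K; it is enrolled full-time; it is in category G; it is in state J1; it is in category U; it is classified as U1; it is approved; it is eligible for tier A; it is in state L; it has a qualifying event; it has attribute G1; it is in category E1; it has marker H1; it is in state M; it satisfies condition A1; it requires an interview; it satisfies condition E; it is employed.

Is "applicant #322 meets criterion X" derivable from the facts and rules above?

By R6 (it is approved, it is in category U): it is in state C.
By R14 (it has marker F, it is in category E1): it is in state D.
By R22 (it satisfies condition E, it is in category E1): it satisfies condition D1.
By R23 (it satisfies condition D1): it satisfies condition Y.
By R28 (it meets criterion K, it is enrolled full-time): it satisfies condition S1.
By R30 (it has a qualifying event, it is in state L): it meets the income test.
By R34 (it satisfies condition S1, it is in state C, it is in state M): it has marker Z1.
By R35 (it requires an interview, it is in state M): it meets criterion F1.
By R8 (it is in state D, it is in state M): it is on a waitlist.
By R19 (it meets the income test, it requires an interview): it is tagged M1.
By R21 (it has marker Z1): it is eligible for tier B.
By R27 (it is tagged M1): it is a veteran.
By R13 (it is a veteran, it is enrolled full-time, it meets criterion F1): it has marker B.
By R20 (it is eligible for tier B, it is employed): it has attribute A.
By R3 (it has attribute A, it has marker F): it is exempt.
By R9 (it has marker B, it is on a waitlist): it is tagged Z.
By R16 (it is exempt, it has attribute G1): it is in state T.
By R31 (it is in state T, it satisfies condition Y): it is over 18.
By R36 (it is tagged Z): it has attribute P1.
By R5 (it is over 18): it receives a waiver.
By R18 (it receives a waiver, it has attribute P1): it meets criterion X.

Yes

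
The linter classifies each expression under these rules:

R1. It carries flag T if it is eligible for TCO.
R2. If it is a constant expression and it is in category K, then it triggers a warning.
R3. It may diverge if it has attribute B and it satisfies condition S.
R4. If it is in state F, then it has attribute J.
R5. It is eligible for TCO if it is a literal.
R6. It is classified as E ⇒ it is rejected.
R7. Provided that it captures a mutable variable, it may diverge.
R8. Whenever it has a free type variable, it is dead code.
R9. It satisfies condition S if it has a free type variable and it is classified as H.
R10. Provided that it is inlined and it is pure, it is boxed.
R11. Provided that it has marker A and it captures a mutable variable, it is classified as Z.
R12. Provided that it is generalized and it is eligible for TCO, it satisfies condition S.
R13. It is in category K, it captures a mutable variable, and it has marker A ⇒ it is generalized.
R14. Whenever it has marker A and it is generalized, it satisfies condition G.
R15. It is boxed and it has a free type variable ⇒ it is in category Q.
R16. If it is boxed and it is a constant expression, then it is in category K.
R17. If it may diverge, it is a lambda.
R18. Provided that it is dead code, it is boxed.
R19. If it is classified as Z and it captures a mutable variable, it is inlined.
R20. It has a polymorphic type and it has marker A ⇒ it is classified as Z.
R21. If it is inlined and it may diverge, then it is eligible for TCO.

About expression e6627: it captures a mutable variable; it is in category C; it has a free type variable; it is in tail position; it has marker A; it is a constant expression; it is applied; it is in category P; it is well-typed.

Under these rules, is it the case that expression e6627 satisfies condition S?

By R7 (it captures a mutable variable): it may diverge.
By R8 (it has a free type variable): it is dead code.
By R11 (it has marker A, it captures a mutable variable): it is classified as Z.
By R18 (it is dead code): it is boxed.
By R19 (it is classified as Z, it captures a mutable variable): it is inlined.
By R21 (it is inlined, it may diverge): it is eligible for TCO.
By R16 (it is boxed, it is a constant expression): it is in category K.
By R13 (it is in category K, it captures a mutable variable, it has marker A): it is generalized.
By R12 (it is generalized, it is eligible for TCO): it satisfies condition S.

Yes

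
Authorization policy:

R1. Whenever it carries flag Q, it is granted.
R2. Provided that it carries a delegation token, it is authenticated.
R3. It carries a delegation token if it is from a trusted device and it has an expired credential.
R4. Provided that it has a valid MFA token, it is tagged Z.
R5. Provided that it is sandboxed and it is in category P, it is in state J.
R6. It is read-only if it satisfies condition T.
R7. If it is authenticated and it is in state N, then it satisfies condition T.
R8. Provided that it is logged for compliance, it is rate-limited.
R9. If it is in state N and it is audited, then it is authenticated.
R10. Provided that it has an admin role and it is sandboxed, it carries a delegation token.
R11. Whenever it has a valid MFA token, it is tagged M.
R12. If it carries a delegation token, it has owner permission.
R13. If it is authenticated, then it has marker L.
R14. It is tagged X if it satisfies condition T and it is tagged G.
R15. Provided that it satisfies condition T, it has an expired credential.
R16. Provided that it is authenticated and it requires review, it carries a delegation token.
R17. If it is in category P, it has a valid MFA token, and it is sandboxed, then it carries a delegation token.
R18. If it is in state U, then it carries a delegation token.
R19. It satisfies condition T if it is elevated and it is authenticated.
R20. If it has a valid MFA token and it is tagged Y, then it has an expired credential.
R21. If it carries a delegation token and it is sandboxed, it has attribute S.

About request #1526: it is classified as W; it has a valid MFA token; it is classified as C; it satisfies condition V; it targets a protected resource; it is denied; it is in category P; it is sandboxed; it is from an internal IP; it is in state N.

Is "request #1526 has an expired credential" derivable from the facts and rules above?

Yes

By R17 (it is in category P, it has a valid MFA token, it is sandboxed): it carries a delegation token.
By R2 (it carries a delegation token): it is authenticated.
By R7 (it is authenticated, it is in state N): it satisfies condition T.
By R15 (it satisfies condition T): it has an expired credential.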